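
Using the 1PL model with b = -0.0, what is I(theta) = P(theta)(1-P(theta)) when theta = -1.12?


P = 1/(1+exp(-(-1.12--0.0))) = 0.246
I = P*(1-P) = 0.246 * 0.754
I = 0.1855

0.1855


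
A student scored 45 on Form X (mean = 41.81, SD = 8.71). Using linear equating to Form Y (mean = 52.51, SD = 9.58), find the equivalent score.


slope = SD_Y / SD_X = 9.58 / 8.71 ~ 1.0999
intercept = mean_Y - slope * mean_X = 52.51 - (9.58 / 8.71) * 41.81 ~ 6.5238
Y = slope * X + intercept. To avoid rounding drift from the rounded slope/intercept, evaluate the equivalent form Y = mean_Y + SD_Y * (X - mean_X) / SD_X at full precision:
Y = 52.51 + 9.58 * (45 - 41.81) / 8.71
Y = 52.51 + 9.58 * 3.19 / 8.71
Y = 52.51 + 30.5602 / 8.71
Y = 52.51 + 3.5086
Y = 56.0186

56.0186


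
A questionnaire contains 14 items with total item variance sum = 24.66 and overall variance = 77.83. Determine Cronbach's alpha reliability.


alpha = (k/(k-1)) * (1 - sum(si^2)/s_total^2)
= (14/13) * (1 - 24.66/77.83)
alpha = 0.7357

0.7357


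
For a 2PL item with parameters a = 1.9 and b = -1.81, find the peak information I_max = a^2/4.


For 2PL, max info at theta = b = -1.81
I_max = a^2 / 4 = 1.9^2 / 4
= 3.61 / 4
I_max = 0.9025

0.9025


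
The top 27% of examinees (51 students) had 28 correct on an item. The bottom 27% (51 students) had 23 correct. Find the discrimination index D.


p_upper = 28/51 = 0.549
p_lower = 23/51 = 0.451
D = 0.549 - 0.451 = 0.098

0.098


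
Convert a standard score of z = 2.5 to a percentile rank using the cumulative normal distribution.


CDF(z) = 0.5 * (1 + erf(z/sqrt(2)))
erf(1.7678) = 0.9876
CDF = 0.9938
Percentile rank = 0.9938 * 100 = 99.38

99.38


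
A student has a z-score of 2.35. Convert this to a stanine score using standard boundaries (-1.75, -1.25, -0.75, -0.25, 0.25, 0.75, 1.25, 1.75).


Stanine boundaries: [-1.75, -1.25, -0.75, -0.25, 0.25, 0.75, 1.25, 1.75]
z = 2.35
Check each boundary:
  z >= -1.75 -> could be stanine 2
  z >= -1.25 -> could be stanine 3
  z >= -0.75 -> could be stanine 4
  z >= -0.25 -> could be stanine 5
  z >= 0.25 -> could be stanine 6
  z >= 0.75 -> could be stanine 7
  z >= 1.25 -> could be stanine 8
  z >= 1.75 -> could be stanine 9
Highest qualifying boundary gives stanine = 9

9


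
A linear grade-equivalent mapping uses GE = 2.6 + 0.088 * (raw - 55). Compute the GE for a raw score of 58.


raw - median = 58 - 55 = 3
slope * diff = 0.088 * 3 = 0.264
GE = 2.6 + 0.264
GE = 2.864

2.864


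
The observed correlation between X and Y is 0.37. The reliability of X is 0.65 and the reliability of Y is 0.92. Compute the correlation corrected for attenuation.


r_corrected = rxy / sqrt(rxx * ryy)
= 0.37 / sqrt(0.65 * 0.92)
= 0.37 / sqrt(0.598)
= 0.37 / 0.773305
r_corrected = 0.4785

0.4785


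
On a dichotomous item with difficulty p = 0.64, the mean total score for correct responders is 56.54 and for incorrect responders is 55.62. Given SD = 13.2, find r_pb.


q = 1 - p = 0.36
rpb = ((M1 - M0) / SD) * sqrt(p * q)
rpb = ((56.54 - 55.62) / 13.2) * sqrt(0.64 * 0.36)
rpb = 0.0335

0.0335


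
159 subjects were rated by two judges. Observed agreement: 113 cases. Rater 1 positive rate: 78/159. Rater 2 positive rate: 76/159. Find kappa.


P_o = 113/159 = 0.710692
P_e = (78*76 + 81*83) / 25281 = 0.500415
kappa = (P_o - P_e) / (1 - P_e)
kappa = (0.710692 - 0.500415) / (1 - 0.500415)
kappa = 0.4209

0.4209


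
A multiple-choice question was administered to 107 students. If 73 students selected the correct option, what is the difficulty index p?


Item difficulty p = number correct / total examinees
p = 73 / 107
p = 0.6822

0.6822


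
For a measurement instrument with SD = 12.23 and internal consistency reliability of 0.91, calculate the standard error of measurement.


SEM = SD * sqrt(1 - rxx)
SEM = 12.23 * sqrt(1 - 0.91)
SEM = 12.23 * sqrt(0.09) = 12.23 * 0.3
SEM = 3.669

3.669


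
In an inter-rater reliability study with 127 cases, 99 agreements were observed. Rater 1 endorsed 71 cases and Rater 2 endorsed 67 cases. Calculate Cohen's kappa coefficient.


P_o = 99/127 = 0.779528
P_e = (71*67 + 56*60) / 16129 = 0.503255
kappa = (P_o - P_e) / (1 - P_e)
kappa = (0.779528 - 0.503255) / (1 - 0.503255)
kappa = 0.5562

0.5562


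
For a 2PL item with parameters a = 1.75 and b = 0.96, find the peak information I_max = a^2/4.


For 2PL, max info at theta = b = 0.96
I_max = a^2 / 4 = 1.75^2 / 4
= 3.0625 / 4
I_max = 0.7656

0.7656


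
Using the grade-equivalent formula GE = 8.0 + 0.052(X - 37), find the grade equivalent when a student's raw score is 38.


raw - median = 38 - 37 = 1
slope * diff = 0.052 * 1 = 0.052
GE = 8.0 + 0.052
GE = 8.052

8.052


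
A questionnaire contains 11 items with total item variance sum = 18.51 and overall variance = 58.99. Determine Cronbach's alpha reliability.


alpha = (k/(k-1)) * (1 - sum(si^2)/s_total^2)
= (11/10) * (1 - 18.51/58.99)
alpha = 0.7548

0.7548


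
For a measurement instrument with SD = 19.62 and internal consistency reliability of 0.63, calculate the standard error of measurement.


SEM = SD * sqrt(1 - rxx)
SEM = 19.62 * sqrt(1 - 0.63)
SEM = 19.62 * sqrt(0.37) = 19.62 * 0.608276
SEM = 11.9344

11.9344


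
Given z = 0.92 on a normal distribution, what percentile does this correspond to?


CDF(z) = 0.5 * (1 + erf(z/sqrt(2)))
erf(0.6505) = 0.6424
CDF = 0.8212
Percentile rank = 0.8212 * 100 = 82.12

82.12


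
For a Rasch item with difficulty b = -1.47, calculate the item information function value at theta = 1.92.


P = 1/(1+exp(-(1.92--1.47))) = 0.9674
I = P*(1-P) = 0.9674 * 0.0326
I = 0.0315

0.0315


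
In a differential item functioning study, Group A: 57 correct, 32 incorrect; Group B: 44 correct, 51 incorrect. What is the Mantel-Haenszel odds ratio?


Odds_A = 57/32 = 1.7812
Odds_B = 44/51 = 0.8627
OR = Odds_A / Odds_B = 1.7812 / 0.8627
Exactly, OR = (57 * 51) / (32 * 44) = 2907 / 1408
OR = 2.0646

2.0646


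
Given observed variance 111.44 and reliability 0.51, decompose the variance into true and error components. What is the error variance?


var_true = rxx * var_obs = 0.51 * 111.44 = 56.8344
var_error = var_obs - var_true
var_error = 111.44 - 56.8344
var_error = 54.6056

54.6056


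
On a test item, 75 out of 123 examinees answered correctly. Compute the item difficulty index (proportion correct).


Item difficulty p = number correct / total examinees
p = 75 / 123
p = 0.6098

0.6098


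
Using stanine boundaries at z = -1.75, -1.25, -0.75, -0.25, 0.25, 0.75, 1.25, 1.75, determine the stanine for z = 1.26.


Stanine boundaries: [-1.75, -1.25, -0.75, -0.25, 0.25, 0.75, 1.25, 1.75]
z = 1.26
Check each boundary:
  z >= -1.75 -> could be stanine 2
  z >= -1.25 -> could be stanine 3
  z >= -0.75 -> could be stanine 4
  z >= -0.25 -> could be stanine 5
  z >= 0.25 -> could be stanine 6
  z >= 0.75 -> could be stanine 7
  z >= 1.25 -> could be stanine 8
  z < 1.75
Highest qualifying boundary gives stanine = 8

8


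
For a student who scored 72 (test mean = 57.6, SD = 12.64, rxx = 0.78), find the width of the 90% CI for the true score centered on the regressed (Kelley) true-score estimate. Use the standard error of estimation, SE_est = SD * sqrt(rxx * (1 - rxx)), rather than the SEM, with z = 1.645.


True score estimate = 0.78*72 + 0.22*57.6 = 68.832
SE_est = SD * sqrt(rxx * (1 - rxx)) = 12.64 * sqrt(0.78 * 0.22) = 12.64 * sqrt(0.1716) = 5.236073
CI = T_est +/- z * SE_est, so width = 2 * z * SE_est = 2 * 1.645 * 5.236073
Width = 17.2267

17.2267


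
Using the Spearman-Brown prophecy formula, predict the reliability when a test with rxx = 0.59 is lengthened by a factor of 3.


r_new = (n * rxx) / (1 + (n-1) * rxx)
r_new = (3 * 0.59) / (1 + 2 * 0.59)
r_new = 1.77 / 2.18
r_new = 0.8119

0.8119


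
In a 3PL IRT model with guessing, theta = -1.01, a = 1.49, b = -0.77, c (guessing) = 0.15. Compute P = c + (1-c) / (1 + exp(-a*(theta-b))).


logit = 1.49*(-1.01 - -0.77) = -0.3576
P* = 1/(1 + exp(--0.3576)) = 0.4115
P = 0.15 + (1 - 0.15) * 0.4115
P = 0.4998

0.4998


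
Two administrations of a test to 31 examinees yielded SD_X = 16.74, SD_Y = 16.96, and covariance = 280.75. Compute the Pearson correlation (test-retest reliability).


r = cov(X,Y) / (SD_X * SD_Y)
r = 280.75 / (16.74 * 16.96)
r = 280.75 / 283.9104
r = 0.9889

0.9889


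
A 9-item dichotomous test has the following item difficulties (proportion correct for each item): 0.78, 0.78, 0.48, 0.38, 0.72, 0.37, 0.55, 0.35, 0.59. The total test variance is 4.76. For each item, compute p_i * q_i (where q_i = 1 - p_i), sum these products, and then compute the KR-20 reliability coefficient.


For each item, compute p_i * q_i:
  Item 1: 0.78 * 0.22 = 0.1716
  Item 2: 0.78 * 0.22 = 0.1716
  Item 3: 0.48 * 0.52 = 0.2496
  Item 4: 0.38 * 0.62 = 0.2356
  Item 5: 0.72 * 0.28 = 0.2016
  Item 6: 0.37 * 0.63 = 0.2331
  Item 7: 0.55 * 0.45 = 0.2475
  Item 8: 0.35 * 0.65 = 0.2275
  Item 9: 0.59 * 0.41 = 0.2419
Sum(p_i * q_i) = 0.1716 + 0.1716 + 0.2496 + 0.2356 + 0.2016 + 0.2331 + 0.2475 + 0.2275 + 0.2419 = 1.98
KR-20 = (k/(k-1)) * (1 - Sum(p_i*q_i) / Var_total)
= (9/8) * (1 - 1.98/4.76)
= 1.125 * 0.584
KR-20 = 0.657

0.657


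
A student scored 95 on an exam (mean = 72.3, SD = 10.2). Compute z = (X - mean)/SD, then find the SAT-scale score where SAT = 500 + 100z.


z = (X - mean) / SD = (95 - 72.3) / 10.2
z = 22.7 / 10.2
z = 2.2255
SAT-scale = SAT = 500 + 100z
Carry z at full precision (z = 22.7 / 10.2) into the conversion:
SAT-scale = 500 + 100 * (22.7 / 10.2) = 500 + 2270 / 10.2
SAT-scale = 500 + 222.549
SAT-scale = 722.549

722.549


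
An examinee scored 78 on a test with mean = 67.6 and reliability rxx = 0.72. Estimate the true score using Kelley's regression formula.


T_est = rxx * X + (1 - rxx) * mean
T_est = 0.72 * 78 + 0.28 * 67.6
T_est = 56.16 + 18.928
T_est = 75.088

75.088


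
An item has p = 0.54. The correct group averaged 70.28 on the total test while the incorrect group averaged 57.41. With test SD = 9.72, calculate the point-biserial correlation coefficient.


q = 1 - p = 0.46
rpb = ((M1 - M0) / SD) * sqrt(p * q)
rpb = ((70.28 - 57.41) / 9.72) * sqrt(0.54 * 0.46)
rpb = 0.6599

0.6599


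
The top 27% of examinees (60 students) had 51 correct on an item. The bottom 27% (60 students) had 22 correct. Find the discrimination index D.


p_upper = 51/60 = 0.85
p_lower = 22/60 = 0.3667
D = 0.85 - 0.3667 = 0.4833

0.4833


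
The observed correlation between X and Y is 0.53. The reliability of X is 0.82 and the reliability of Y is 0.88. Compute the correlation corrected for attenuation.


r_corrected = rxy / sqrt(rxx * ryy)
= 0.53 / sqrt(0.82 * 0.88)
= 0.53 / sqrt(0.7216)
= 0.53 / 0.84947
r_corrected = 0.6239

0.6239


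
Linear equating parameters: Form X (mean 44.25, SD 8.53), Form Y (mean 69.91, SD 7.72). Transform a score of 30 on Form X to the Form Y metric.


slope = SD_Y / SD_X = 7.72 / 8.53 ~ 0.905
intercept = mean_Y - slope * mean_X = 69.91 - (7.72 / 8.53) * 44.25 ~ 29.8619
Y = slope * X + intercept. To avoid rounding drift from the rounded slope/intercept, evaluate the equivalent form Y = mean_Y + SD_Y * (X - mean_X) / SD_X at full precision:
Y = 69.91 + 7.72 * (30 - 44.25) / 8.53
Y = 69.91 - 7.72 * 14.25 / 8.53
Y = 69.91 - 110.01 / 8.53
Y = 69.91 - 12.8968
Y = 57.0132

57.0132


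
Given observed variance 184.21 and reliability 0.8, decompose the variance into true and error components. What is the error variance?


var_true = rxx * var_obs = 0.8 * 184.21 = 147.368
var_error = var_obs - var_true
var_error = 184.21 - 147.368
var_error = 36.842

36.842


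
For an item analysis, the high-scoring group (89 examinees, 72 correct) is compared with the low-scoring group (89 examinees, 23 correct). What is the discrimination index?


p_upper = 72/89 = 0.809
p_lower = 23/89 = 0.2584
D = 0.809 - 0.2584 = 0.5506

0.5506


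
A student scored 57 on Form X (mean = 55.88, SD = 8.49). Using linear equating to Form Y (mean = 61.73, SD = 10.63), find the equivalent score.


slope = SD_Y / SD_X = 10.63 / 8.49 ~ 1.2521
intercept = mean_Y - slope * mean_X = 61.73 - (10.63 / 8.49) * 55.88 ~ -8.2352
Y = slope * X + intercept. To avoid rounding drift from the rounded slope/intercept, evaluate the equivalent form Y = mean_Y + SD_Y * (X - mean_X) / SD_X at full precision:
Y = 61.73 + 10.63 * (57 - 55.88) / 8.49
Y = 61.73 + 10.63 * 1.12 / 8.49
Y = 61.73 + 11.9056 / 8.49
Y = 61.73 + 1.4023
Y = 63.1323

63.1323


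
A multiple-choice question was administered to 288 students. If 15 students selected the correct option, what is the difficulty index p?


Item difficulty p = number correct / total examinees
p = 15 / 288
p = 0.0521

0.0521


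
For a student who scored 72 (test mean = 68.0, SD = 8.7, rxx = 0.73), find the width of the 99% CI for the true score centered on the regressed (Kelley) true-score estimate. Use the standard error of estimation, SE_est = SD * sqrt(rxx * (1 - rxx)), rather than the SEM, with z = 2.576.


True score estimate = 0.73*72 + 0.27*68.0 = 70.92
SE_est = SD * sqrt(rxx * (1 - rxx)) = 8.7 * sqrt(0.73 * 0.27) = 8.7 * sqrt(0.1971) = 3.862447
CI = T_est +/- z * SE_est, so width = 2 * z * SE_est = 2 * 2.576 * 3.862447
Width = 19.8993

19.8993


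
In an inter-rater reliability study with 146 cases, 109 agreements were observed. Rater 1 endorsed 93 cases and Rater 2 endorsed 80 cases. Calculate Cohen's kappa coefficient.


P_o = 109/146 = 0.746575
P_e = (93*80 + 53*66) / 21316 = 0.513136
kappa = (P_o - P_e) / (1 - P_e)
kappa = (0.746575 - 0.513136) / (1 - 0.513136)
kappa = 0.4795

0.4795


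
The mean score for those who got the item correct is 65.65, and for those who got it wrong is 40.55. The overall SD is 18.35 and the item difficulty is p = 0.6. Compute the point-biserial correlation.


q = 1 - p = 0.4
rpb = ((M1 - M0) / SD) * sqrt(p * q)
rpb = ((65.65 - 40.55) / 18.35) * sqrt(0.6 * 0.4)
rpb = 0.6701

0.6701


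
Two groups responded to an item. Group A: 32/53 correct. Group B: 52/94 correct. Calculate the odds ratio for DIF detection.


Odds_A = 32/21 = 1.5238
Odds_B = 52/42 = 1.2381
OR = Odds_A / Odds_B = 1.5238 / 1.2381
Exactly, OR = (32 * 42) / (21 * 52) = 1344 / 1092
OR = 1.2308

1.2308


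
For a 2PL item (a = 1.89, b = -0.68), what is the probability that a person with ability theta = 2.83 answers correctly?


a*(theta - b) = 1.89 * (2.83 - -0.68) = 6.6339
exp(-6.6339) = 0.0013
P = 1 / (1 + 0.0013)
P = 0.9987

0.9987


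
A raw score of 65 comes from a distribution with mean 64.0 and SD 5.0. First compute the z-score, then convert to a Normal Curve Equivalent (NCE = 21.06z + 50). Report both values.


z = (X - mean) / SD = (65 - 64.0) / 5.0
z = 1.0 / 5.0
z = 0.2
NCE = NCE = 21.06z + 50
Carry z at full precision (z = 1.0 / 5.0) into the conversion:
NCE = 21.06 * (1.0 / 5.0) + 50 = 21.06 / 5.0 + 50
NCE = 4.212 + 50
NCE = 54.212

54.212


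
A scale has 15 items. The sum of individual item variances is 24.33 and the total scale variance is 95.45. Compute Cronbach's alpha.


alpha = (k/(k-1)) * (1 - sum(si^2)/s_total^2)
= (15/14) * (1 - 24.33/95.45)
alpha = 0.7983

0.7983


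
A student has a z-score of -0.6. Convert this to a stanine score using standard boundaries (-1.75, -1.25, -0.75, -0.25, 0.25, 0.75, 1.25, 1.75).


Stanine boundaries: [-1.75, -1.25, -0.75, -0.25, 0.25, 0.75, 1.25, 1.75]
z = -0.6
Check each boundary:
  z >= -1.75 -> could be stanine 2
  z >= -1.25 -> could be stanine 3
  z >= -0.75 -> could be stanine 4
  z < -0.25
  z < 0.25
  z < 0.75
  z < 1.25
  z < 1.75
Highest qualifying boundary gives stanine = 4

4


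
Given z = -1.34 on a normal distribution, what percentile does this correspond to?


CDF(z) = 0.5 * (1 + erf(z/sqrt(2)))
erf(-0.9475) = -0.8198
CDF = 0.0901
Percentile rank = 0.0901 * 100 = 9.01

9.01


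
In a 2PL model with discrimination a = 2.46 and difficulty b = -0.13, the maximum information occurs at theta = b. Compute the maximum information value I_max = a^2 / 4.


For 2PL, max info at theta = b = -0.13
I_max = a^2 / 4 = 2.46^2 / 4
= 6.0516 / 4
I_max = 1.5129

1.5129


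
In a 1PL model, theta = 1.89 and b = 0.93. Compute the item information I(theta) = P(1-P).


P = 1/(1+exp(-(1.89-0.93))) = 0.7231
I = P*(1-P) = 0.7231 * 0.2769
I = 0.2002

0.2002


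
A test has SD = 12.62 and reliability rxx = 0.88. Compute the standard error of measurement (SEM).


SEM = SD * sqrt(1 - rxx)
SEM = 12.62 * sqrt(1 - 0.88)
SEM = 12.62 * sqrt(0.12) = 12.62 * 0.34641
SEM = 4.3717

4.3717


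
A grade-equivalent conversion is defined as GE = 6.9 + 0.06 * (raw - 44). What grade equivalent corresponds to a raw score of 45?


raw - median = 45 - 44 = 1
slope * diff = 0.06 * 1 = 0.06
GE = 6.9 + 0.06
GE = 6.96

6.96


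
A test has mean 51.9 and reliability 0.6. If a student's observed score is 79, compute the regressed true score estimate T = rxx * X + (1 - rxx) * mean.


T_est = rxx * X + (1 - rxx) * mean
T_est = 0.6 * 79 + 0.4 * 51.9
T_est = 47.4 + 20.76
T_est = 68.16

68.16


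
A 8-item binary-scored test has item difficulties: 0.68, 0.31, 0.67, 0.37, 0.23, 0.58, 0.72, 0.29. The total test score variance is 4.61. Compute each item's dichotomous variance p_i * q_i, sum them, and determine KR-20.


For each item, compute p_i * q_i:
  Item 1: 0.68 * 0.32 = 0.2176
  Item 2: 0.31 * 0.69 = 0.2139
  Item 3: 0.67 * 0.33 = 0.2211
  Item 4: 0.37 * 0.63 = 0.2331
  Item 5: 0.23 * 0.77 = 0.1771
  Item 6: 0.58 * 0.42 = 0.2436
  Item 7: 0.72 * 0.28 = 0.2016
  Item 8: 0.29 * 0.71 = 0.2059
Sum(p_i * q_i) = 0.2176 + 0.2139 + 0.2211 + 0.2331 + 0.1771 + 0.2436 + 0.2016 + 0.2059 = 1.7139
KR-20 = (k/(k-1)) * (1 - Sum(p_i*q_i) / Var_total)
= (8/7) * (1 - 1.7139/4.61)
= 1.1429 * 0.6282
KR-20 = 0.718

0.718


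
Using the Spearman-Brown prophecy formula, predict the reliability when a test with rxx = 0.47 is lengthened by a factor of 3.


r_new = (n * rxx) / (1 + (n-1) * rxx)
r_new = (3 * 0.47) / (1 + 2 * 0.47)
r_new = 1.41 / 1.94
r_new = 0.7268

0.7268


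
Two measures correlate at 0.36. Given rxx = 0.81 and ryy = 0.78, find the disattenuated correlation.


r_corrected = rxy / sqrt(rxx * ryy)
= 0.36 / sqrt(0.81 * 0.78)
= 0.36 / sqrt(0.6318)
= 0.36 / 0.794858
r_corrected = 0.4529

0.4529


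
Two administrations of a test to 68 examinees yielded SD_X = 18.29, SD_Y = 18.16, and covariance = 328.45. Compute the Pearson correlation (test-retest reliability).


r = cov(X,Y) / (SD_X * SD_Y)
r = 328.45 / (18.29 * 18.16)
r = 328.45 / 332.1464
r = 0.9889

0.9889


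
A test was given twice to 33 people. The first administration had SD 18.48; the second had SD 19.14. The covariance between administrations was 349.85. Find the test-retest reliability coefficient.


r = cov(X,Y) / (SD_X * SD_Y)
r = 349.85 / (18.48 * 19.14)
r = 349.85 / 353.7072
r = 0.9891

0.9891


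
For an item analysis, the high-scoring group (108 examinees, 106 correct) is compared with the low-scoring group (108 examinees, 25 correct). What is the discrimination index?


p_upper = 106/108 = 0.9815
p_lower = 25/108 = 0.2315
D = 0.9815 - 0.2315 = 0.75

0.75


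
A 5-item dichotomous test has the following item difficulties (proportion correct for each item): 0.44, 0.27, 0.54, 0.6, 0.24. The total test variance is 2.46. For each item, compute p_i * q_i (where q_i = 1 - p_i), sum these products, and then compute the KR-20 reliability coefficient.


For each item, compute p_i * q_i:
  Item 1: 0.44 * 0.56 = 0.2464
  Item 2: 0.27 * 0.73 = 0.1971
  Item 3: 0.54 * 0.46 = 0.2484
  Item 4: 0.6 * 0.4 = 0.24
  Item 5: 0.24 * 0.76 = 0.1824
Sum(p_i * q_i) = 0.2464 + 0.1971 + 0.2484 + 0.24 + 0.1824 = 1.1143
KR-20 = (k/(k-1)) * (1 - Sum(p_i*q_i) / Var_total)
= (5/4) * (1 - 1.1143/2.46)
= 1.25 * 0.547
KR-20 = 0.6838

0.6838


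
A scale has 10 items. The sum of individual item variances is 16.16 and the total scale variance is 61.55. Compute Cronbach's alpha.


alpha = (k/(k-1)) * (1 - sum(si^2)/s_total^2)
= (10/9) * (1 - 16.16/61.55)
alpha = 0.8194

0.8194


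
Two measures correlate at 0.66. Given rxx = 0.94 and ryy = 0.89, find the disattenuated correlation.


r_corrected = rxy / sqrt(rxx * ryy)
= 0.66 / sqrt(0.94 * 0.89)
= 0.66 / sqrt(0.8366)
= 0.66 / 0.914658
r_corrected = 0.7216

0.7216


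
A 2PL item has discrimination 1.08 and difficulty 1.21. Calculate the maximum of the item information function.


For 2PL, max info at theta = b = 1.21
I_max = a^2 / 4 = 1.08^2 / 4
= 1.1664 / 4
I_max = 0.2916

0.2916


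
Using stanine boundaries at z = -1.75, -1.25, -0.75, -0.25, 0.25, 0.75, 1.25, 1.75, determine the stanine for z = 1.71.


Stanine boundaries: [-1.75, -1.25, -0.75, -0.25, 0.25, 0.75, 1.25, 1.75]
z = 1.71
Check each boundary:
  z >= -1.75 -> could be stanine 2
  z >= -1.25 -> could be stanine 3
  z >= -0.75 -> could be stanine 4
  z >= -0.25 -> could be stanine 5
  z >= 0.25 -> could be stanine 6
  z >= 0.75 -> could be stanine 7
  z >= 1.25 -> could be stanine 8
  z < 1.75
Highest qualifying boundary gives stanine = 8

8


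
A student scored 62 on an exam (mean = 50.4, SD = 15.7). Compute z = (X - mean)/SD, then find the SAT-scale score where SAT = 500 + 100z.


z = (X - mean) / SD = (62 - 50.4) / 15.7
z = 11.6 / 15.7
z = 0.7389
SAT-scale = SAT = 500 + 100z
Carry z at full precision (z = 11.6 / 15.7) into the conversion:
SAT-scale = 500 + 100 * (11.6 / 15.7) = 500 + 1160 / 15.7
SAT-scale = 500 + 73.8854
SAT-scale = 573.8854

573.8854


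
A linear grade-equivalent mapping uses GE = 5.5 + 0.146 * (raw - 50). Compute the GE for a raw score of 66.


raw - median = 66 - 50 = 16
slope * diff = 0.146 * 16 = 2.336
GE = 5.5 + 2.336
GE = 7.836

7.836


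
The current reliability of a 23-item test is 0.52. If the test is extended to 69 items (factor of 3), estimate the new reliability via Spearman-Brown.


r_new = (n * rxx) / (1 + (n-1) * rxx)
r_new = (3 * 0.52) / (1 + 2 * 0.52)
r_new = 1.56 / 2.04
r_new = 0.7647

0.7647


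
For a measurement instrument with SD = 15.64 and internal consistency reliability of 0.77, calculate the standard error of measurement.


SEM = SD * sqrt(1 - rxx)
SEM = 15.64 * sqrt(1 - 0.77)
SEM = 15.64 * sqrt(0.23) = 15.64 * 0.479583
SEM = 7.5007

7.5007


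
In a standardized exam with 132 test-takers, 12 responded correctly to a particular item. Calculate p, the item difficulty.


Item difficulty p = number correct / total examinees
p = 12 / 132
p = 0.0909

0.0909


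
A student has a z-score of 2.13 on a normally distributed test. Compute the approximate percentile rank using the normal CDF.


CDF(z) = 0.5 * (1 + erf(z/sqrt(2)))
erf(1.5061) = 0.9668
CDF = 0.9834
Percentile rank = 0.9834 * 100 = 98.34

98.34


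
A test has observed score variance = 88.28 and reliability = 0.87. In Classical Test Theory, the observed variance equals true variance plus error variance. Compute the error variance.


var_true = rxx * var_obs = 0.87 * 88.28 = 76.8036
var_error = var_obs - var_true
var_error = 88.28 - 76.8036
var_error = 11.4764

11.4764


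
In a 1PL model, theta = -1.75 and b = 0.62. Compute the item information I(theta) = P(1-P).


P = 1/(1+exp(-(-1.75-0.62))) = 0.0855
I = P*(1-P) = 0.0855 * 0.9145
I = 0.0782

0.0782


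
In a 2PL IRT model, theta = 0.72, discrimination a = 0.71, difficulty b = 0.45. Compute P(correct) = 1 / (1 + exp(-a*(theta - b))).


a*(theta - b) = 0.71 * (0.72 - 0.45) = 0.1917
exp(-0.1917) = 0.8256
P = 1 / (1 + 0.8256)
P = 0.5478

0.5478


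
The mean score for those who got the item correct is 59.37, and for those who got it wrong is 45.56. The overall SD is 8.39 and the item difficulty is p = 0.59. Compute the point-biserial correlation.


q = 1 - p = 0.41
rpb = ((M1 - M0) / SD) * sqrt(p * q)
rpb = ((59.37 - 45.56) / 8.39) * sqrt(0.59 * 0.41)
rpb = 0.8096

0.8096


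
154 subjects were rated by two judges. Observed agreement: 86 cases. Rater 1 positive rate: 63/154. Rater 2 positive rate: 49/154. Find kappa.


P_o = 86/154 = 0.558442
P_e = (63*49 + 91*105) / 23716 = 0.533058
kappa = (P_o - P_e) / (1 - P_e)
kappa = (0.558442 - 0.533058) / (1 - 0.533058)
kappa = 0.0544

0.0544


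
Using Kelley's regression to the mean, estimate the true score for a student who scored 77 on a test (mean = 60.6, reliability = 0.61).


T_est = rxx * X + (1 - rxx) * mean
T_est = 0.61 * 77 + 0.39 * 60.6
T_est = 46.97 + 23.634
T_est = 70.604

70.604


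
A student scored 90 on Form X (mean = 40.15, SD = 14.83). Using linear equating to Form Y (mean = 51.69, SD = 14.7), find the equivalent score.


slope = SD_Y / SD_X = 14.7 / 14.83 ~ 0.9912
intercept = mean_Y - slope * mean_X = 51.69 - (14.7 / 14.83) * 40.15 ~ 11.892
Y = slope * X + intercept. To avoid rounding drift from the rounded slope/intercept, evaluate the equivalent form Y = mean_Y + SD_Y * (X - mean_X) / SD_X at full precision:
Y = 51.69 + 14.7 * (90 - 40.15) / 14.83
Y = 51.69 + 14.7 * 49.85 / 14.83
Y = 51.69 + 732.795 / 14.83
Y = 51.69 + 49.413
Y = 101.103

101.103


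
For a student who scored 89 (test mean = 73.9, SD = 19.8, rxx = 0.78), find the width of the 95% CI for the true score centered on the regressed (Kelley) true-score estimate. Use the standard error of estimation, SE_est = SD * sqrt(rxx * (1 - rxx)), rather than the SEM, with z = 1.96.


True score estimate = 0.78*89 + 0.22*73.9 = 85.678
SE_est = SD * sqrt(rxx * (1 - rxx)) = 19.8 * sqrt(0.78 * 0.22) = 19.8 * sqrt(0.1716) = 8.202077
CI = T_est +/- z * SE_est, so width = 2 * z * SE_est = 2 * 1.96 * 8.202077
Width = 32.1521

32.1521


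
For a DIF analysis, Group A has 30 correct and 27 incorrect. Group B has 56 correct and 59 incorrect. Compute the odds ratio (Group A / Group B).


Odds_A = 30/27 = 1.1111
Odds_B = 56/59 = 0.9492
OR = Odds_A / Odds_B = 1.1111 / 0.9492
Exactly, OR = (30 * 59) / (27 * 56) = 1770 / 1512
OR = 1.1706

1.1706


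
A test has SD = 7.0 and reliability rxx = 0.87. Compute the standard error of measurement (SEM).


SEM = SD * sqrt(1 - rxx)
SEM = 7.0 * sqrt(1 - 0.87)
SEM = 7.0 * sqrt(0.13) = 7.0 * 0.360555
SEM = 2.5239

2.5239


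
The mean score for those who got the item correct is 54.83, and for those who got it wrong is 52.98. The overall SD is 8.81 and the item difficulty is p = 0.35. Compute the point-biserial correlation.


q = 1 - p = 0.65
rpb = ((M1 - M0) / SD) * sqrt(p * q)
rpb = ((54.83 - 52.98) / 8.81) * sqrt(0.35 * 0.65)
rpb = 0.1002

0.1002


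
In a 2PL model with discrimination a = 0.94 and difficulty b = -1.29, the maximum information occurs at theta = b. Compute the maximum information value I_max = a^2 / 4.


For 2PL, max info at theta = b = -1.29
I_max = a^2 / 4 = 0.94^2 / 4
= 0.8836 / 4
I_max = 0.2209

0.2209


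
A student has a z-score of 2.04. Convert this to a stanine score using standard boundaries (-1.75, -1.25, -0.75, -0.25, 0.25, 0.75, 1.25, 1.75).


Stanine boundaries: [-1.75, -1.25, -0.75, -0.25, 0.25, 0.75, 1.25, 1.75]
z = 2.04
Check each boundary:
  z >= -1.75 -> could be stanine 2
  z >= -1.25 -> could be stanine 3
  z >= -0.75 -> could be stanine 4
  z >= -0.25 -> could be stanine 5
  z >= 0.25 -> could be stanine 6
  z >= 0.75 -> could be stanine 7
  z >= 1.25 -> could be stanine 8
  z >= 1.75 -> could be stanine 9
Highest qualifying boundary gives stanine = 9

9


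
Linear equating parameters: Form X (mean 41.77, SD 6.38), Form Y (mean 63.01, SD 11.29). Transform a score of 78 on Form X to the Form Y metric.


slope = SD_Y / SD_X = 11.29 / 6.38 ~ 1.7696
intercept = mean_Y - slope * mean_X = 63.01 - (11.29 / 6.38) * 41.77 ~ -10.9059
Y = slope * X + intercept. To avoid rounding drift from the rounded slope/intercept, evaluate the equivalent form Y = mean_Y + SD_Y * (X - mean_X) / SD_X at full precision:
Y = 63.01 + 11.29 * (78 - 41.77) / 6.38
Y = 63.01 + 11.29 * 36.23 / 6.38
Y = 63.01 + 409.0367 / 6.38
Y = 63.01 + 64.1123
Y = 127.1223

127.1223


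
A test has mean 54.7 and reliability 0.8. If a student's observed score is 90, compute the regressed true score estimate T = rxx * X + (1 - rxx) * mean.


T_est = rxx * X + (1 - rxx) * mean
T_est = 0.8 * 90 + 0.2 * 54.7
T_est = 72.0 + 10.94
T_est = 82.94

82.94


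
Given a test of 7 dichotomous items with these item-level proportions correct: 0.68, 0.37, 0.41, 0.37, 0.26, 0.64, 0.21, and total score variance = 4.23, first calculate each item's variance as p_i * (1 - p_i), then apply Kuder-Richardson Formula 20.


For each item, compute p_i * q_i:
  Item 1: 0.68 * 0.32 = 0.2176
  Item 2: 0.37 * 0.63 = 0.2331
  Item 3: 0.41 * 0.59 = 0.2419
  Item 4: 0.37 * 0.63 = 0.2331
  Item 5: 0.26 * 0.74 = 0.1924
  Item 6: 0.64 * 0.36 = 0.2304
  Item 7: 0.21 * 0.79 = 0.1659
Sum(p_i * q_i) = 0.2176 + 0.2331 + 0.2419 + 0.2331 + 0.1924 + 0.2304 + 0.1659 = 1.5144
KR-20 = (k/(k-1)) * (1 - Sum(p_i*q_i) / Var_total)
= (7/6) * (1 - 1.5144/4.23)
= 1.1667 * 0.642
KR-20 = 0.749

0.749


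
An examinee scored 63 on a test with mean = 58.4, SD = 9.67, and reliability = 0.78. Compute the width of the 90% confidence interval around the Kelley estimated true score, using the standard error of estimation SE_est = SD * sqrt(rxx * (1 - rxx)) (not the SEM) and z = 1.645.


True score estimate = 0.78*63 + 0.22*58.4 = 61.988
SE_est = SD * sqrt(rxx * (1 - rxx)) = 9.67 * sqrt(0.78 * 0.22) = 9.67 * sqrt(0.1716) = 4.005762
CI = T_est +/- z * SE_est, so width = 2 * z * SE_est = 2 * 1.645 * 4.005762
Width = 13.179

13.179


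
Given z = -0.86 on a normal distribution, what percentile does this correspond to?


CDF(z) = 0.5 * (1 + erf(z/sqrt(2)))
erf(-0.6081) = -0.6102
CDF = 0.1949
Percentile rank = 0.1949 * 100 = 19.49

19.49


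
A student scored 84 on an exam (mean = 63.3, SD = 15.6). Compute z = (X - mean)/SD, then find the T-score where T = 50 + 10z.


z = (X - mean) / SD = (84 - 63.3) / 15.6
z = 20.7 / 15.6
z = 1.3269
T-score = T = 50 + 10z
Carry z at full precision (z = 20.7 / 15.6) into the conversion:
T-score = 50 + 10 * (20.7 / 15.6) = 50 + 207 / 15.6
T-score = 50 + 13.2692
T-score = 63.2692

63.2692


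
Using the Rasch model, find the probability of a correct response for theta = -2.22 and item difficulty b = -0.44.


theta - b = -2.22 - -0.44 = -1.78
exp(-(theta - b)) = exp(1.78) = 5.9299
P = 1 / (1 + 5.9299)
P = 0.1443

0.1443


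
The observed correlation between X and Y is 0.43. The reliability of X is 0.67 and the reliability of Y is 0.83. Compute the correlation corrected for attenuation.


r_corrected = rxy / sqrt(rxx * ryy)
= 0.43 / sqrt(0.67 * 0.83)
= 0.43 / sqrt(0.5561)
= 0.43 / 0.745721
r_corrected = 0.5766

0.5766


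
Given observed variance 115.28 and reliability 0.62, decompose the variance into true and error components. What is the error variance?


var_true = rxx * var_obs = 0.62 * 115.28 = 71.4736
var_error = var_obs - var_true
var_error = 115.28 - 71.4736
var_error = 43.8064

43.8064


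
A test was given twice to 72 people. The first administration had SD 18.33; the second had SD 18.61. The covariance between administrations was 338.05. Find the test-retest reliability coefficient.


r = cov(X,Y) / (SD_X * SD_Y)
r = 338.05 / (18.33 * 18.61)
r = 338.05 / 341.1213
r = 0.991

0.991


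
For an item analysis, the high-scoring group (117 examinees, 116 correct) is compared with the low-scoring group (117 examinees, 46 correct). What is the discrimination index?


p_upper = 116/117 = 0.9915
p_lower = 46/117 = 0.3932
D = 0.9915 - 0.3932 = 0.5983

0.5983


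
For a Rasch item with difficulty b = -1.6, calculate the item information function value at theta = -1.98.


P = 1/(1+exp(-(-1.98--1.6))) = 0.4061
I = P*(1-P) = 0.4061 * 0.5939
I = 0.2412

0.2412


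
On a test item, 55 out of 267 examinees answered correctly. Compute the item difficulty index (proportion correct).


Item difficulty p = number correct / total examinees
p = 55 / 267
p = 0.206

0.206


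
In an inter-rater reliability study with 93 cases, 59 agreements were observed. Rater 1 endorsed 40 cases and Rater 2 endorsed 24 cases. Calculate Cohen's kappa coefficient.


P_o = 59/93 = 0.634409
P_e = (40*24 + 53*69) / 8649 = 0.533819
kappa = (P_o - P_e) / (1 - P_e)
kappa = (0.634409 - 0.533819) / (1 - 0.533819)
kappa = 0.2158

0.2158


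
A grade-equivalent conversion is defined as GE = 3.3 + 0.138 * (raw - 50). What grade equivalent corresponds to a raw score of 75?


raw - median = 75 - 50 = 25
slope * diff = 0.138 * 25 = 3.45
GE = 3.3 + 3.45
GE = 6.75

6.75


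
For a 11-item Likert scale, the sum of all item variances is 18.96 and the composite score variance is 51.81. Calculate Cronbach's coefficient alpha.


alpha = (k/(k-1)) * (1 - sum(si^2)/s_total^2)
= (11/10) * (1 - 18.96/51.81)
alpha = 0.6975

0.6975


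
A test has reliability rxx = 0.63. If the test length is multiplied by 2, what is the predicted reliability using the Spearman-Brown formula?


r_new = (n * rxx) / (1 + (n-1) * rxx)
r_new = (2 * 0.63) / (1 + 1 * 0.63)
r_new = 1.26 / 1.63
r_new = 0.773

0.773


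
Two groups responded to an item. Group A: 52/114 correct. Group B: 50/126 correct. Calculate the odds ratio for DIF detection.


Odds_A = 52/62 = 0.8387
Odds_B = 50/76 = 0.6579
OR = Odds_A / Odds_B = 0.8387 / 0.6579
Exactly, OR = (52 * 76) / (62 * 50) = 3952 / 3100
OR = 1.2748

1.2748


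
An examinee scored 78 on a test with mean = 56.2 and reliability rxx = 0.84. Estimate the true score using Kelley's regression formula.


T_est = rxx * X + (1 - rxx) * mean
T_est = 0.84 * 78 + 0.16 * 56.2
T_est = 65.52 + 8.992
T_est = 74.512

74.512


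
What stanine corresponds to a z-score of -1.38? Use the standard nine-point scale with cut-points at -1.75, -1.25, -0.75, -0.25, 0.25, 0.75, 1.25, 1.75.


Stanine boundaries: [-1.75, -1.25, -0.75, -0.25, 0.25, 0.75, 1.25, 1.75]
z = -1.38
Check each boundary:
  z >= -1.75 -> could be stanine 2
  z < -1.25
  z < -0.75
  z < -0.25
  z < 0.25
  z < 0.75
  z < 1.25
  z < 1.75
Highest qualifying boundary gives stanine = 2

2


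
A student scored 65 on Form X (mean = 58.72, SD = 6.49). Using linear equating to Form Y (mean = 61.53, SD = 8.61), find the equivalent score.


slope = SD_Y / SD_X = 8.61 / 6.49 ~ 1.3267
intercept = mean_Y - slope * mean_X = 61.53 - (8.61 / 6.49) * 58.72 ~ -16.3713
Y = slope * X + intercept. To avoid rounding drift from the rounded slope/intercept, evaluate the equivalent form Y = mean_Y + SD_Y * (X - mean_X) / SD_X at full precision:
Y = 61.53 + 8.61 * (65 - 58.72) / 6.49
Y = 61.53 + 8.61 * 6.28 / 6.49
Y = 61.53 + 54.0708 / 6.49
Y = 61.53 + 8.3314
Y = 69.8614

69.8614


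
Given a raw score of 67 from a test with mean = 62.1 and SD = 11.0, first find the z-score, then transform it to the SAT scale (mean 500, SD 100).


z = (X - mean) / SD = (67 - 62.1) / 11.0
z = 4.9 / 11.0
z = 0.4455
SAT-scale = SAT = 500 + 100z
Carry z at full precision (z = 4.9 / 11.0) into the conversion:
SAT-scale = 500 + 100 * (4.9 / 11.0) = 500 + 490 / 11.0
SAT-scale = 500 + 44.5455
SAT-scale = 544.5455

544.5455


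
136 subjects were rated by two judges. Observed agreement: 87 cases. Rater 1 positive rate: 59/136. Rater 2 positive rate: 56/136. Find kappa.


P_o = 87/136 = 0.639706
P_e = (59*56 + 77*80) / 18496 = 0.511678
kappa = (P_o - P_e) / (1 - P_e)
kappa = (0.639706 - 0.511678) / (1 - 0.511678)
kappa = 0.2622

0.2622


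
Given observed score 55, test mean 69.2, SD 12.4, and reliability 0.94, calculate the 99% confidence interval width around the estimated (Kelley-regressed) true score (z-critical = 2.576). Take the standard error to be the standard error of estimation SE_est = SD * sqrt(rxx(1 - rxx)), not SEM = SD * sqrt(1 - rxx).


True score estimate = 0.94*55 + 0.06*69.2 = 55.852
SE_est = SD * sqrt(rxx * (1 - rxx)) = 12.4 * sqrt(0.94 * 0.06) = 12.4 * sqrt(0.0564) = 2.944837
CI = T_est +/- z * SE_est, so width = 2 * z * SE_est = 2 * 2.576 * 2.944837
Width = 15.1718

15.1718


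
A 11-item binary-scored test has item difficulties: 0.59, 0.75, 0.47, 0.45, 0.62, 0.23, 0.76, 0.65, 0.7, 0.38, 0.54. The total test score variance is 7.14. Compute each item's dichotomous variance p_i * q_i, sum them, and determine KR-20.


For each item, compute p_i * q_i:
  Item 1: 0.59 * 0.41 = 0.2419
  Item 2: 0.75 * 0.25 = 0.1875
  Item 3: 0.47 * 0.53 = 0.2491
  Item 4: 0.45 * 0.55 = 0.2475
  Item 5: 0.62 * 0.38 = 0.2356
  Item 6: 0.23 * 0.77 = 0.1771
  Item 7: 0.76 * 0.24 = 0.1824
  Item 8: 0.65 * 0.35 = 0.2275
  Item 9: 0.7 * 0.3 = 0.21
  Item 10: 0.38 * 0.62 = 0.2356
  Item 11: 0.54 * 0.46 = 0.2484
Sum(p_i * q_i) = 0.2419 + 0.1875 + 0.2491 + 0.2475 + 0.2356 + 0.1771 + 0.1824 + 0.2275 + 0.21 + 0.2356 + 0.2484 = 2.4426
KR-20 = (k/(k-1)) * (1 - Sum(p_i*q_i) / Var_total)
= (11/10) * (1 - 2.4426/7.14)
= 1.1 * 0.6579
KR-20 = 0.7237

0.7237


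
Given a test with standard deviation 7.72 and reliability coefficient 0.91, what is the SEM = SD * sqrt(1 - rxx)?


SEM = SD * sqrt(1 - rxx)
SEM = 7.72 * sqrt(1 - 0.91)
SEM = 7.72 * sqrt(0.09) = 7.72 * 0.3
SEM = 2.316

2.316


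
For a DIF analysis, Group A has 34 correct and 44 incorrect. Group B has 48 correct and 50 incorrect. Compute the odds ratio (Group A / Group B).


Odds_A = 34/44 = 0.7727
Odds_B = 48/50 = 0.96
OR = Odds_A / Odds_B = 0.7727 / 0.96
Exactly, OR = (34 * 50) / (44 * 48) = 1700 / 2112
OR = 0.8049

0.8049


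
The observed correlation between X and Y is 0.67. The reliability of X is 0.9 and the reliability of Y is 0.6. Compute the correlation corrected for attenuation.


r_corrected = rxy / sqrt(rxx * ryy)
= 0.67 / sqrt(0.9 * 0.6)
= 0.67 / sqrt(0.54)
= 0.67 / 0.734847
r_corrected = 0.9118

0.9118


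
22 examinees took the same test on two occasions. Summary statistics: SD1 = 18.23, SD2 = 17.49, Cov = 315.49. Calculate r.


r = cov(X,Y) / (SD_X * SD_Y)
r = 315.49 / (18.23 * 17.49)
r = 315.49 / 318.8427
r = 0.9895

0.9895


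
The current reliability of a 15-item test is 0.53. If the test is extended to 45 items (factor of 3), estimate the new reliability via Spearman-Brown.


r_new = (n * rxx) / (1 + (n-1) * rxx)
r_new = (3 * 0.53) / (1 + 2 * 0.53)
r_new = 1.59 / 2.06
r_new = 0.7718

0.7718


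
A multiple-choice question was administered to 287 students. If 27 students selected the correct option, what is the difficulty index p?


Item difficulty p = number correct / total examinees
p = 27 / 287
p = 0.0941

0.0941


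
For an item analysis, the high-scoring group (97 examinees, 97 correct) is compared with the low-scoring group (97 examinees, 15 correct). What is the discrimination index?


p_upper = 97/97 = 1.0
p_lower = 15/97 = 0.1546
D = 1.0 - 0.1546 = 0.8454

0.8454


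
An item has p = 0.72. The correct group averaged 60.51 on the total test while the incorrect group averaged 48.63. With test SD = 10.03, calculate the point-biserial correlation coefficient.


q = 1 - p = 0.28
rpb = ((M1 - M0) / SD) * sqrt(p * q)
rpb = ((60.51 - 48.63) / 10.03) * sqrt(0.72 * 0.28)
rpb = 0.5318

0.5318


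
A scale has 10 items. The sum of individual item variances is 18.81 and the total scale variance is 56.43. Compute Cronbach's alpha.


alpha = (k/(k-1)) * (1 - sum(si^2)/s_total^2)
= (10/9) * (1 - 18.81/56.43)
alpha = 0.7407

0.7407


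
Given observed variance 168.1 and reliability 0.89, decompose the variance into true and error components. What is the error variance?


var_true = rxx * var_obs = 0.89 * 168.1 = 149.609
var_error = var_obs - var_true
var_error = 168.1 - 149.609
var_error = 18.491

18.491


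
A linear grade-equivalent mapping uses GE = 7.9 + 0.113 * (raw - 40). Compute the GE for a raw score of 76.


raw - median = 76 - 40 = 36
slope * diff = 0.113 * 36 = 4.068
GE = 7.9 + 4.068
GE = 11.968

11.968


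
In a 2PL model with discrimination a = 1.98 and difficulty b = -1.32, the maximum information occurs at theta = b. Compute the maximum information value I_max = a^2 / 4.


For 2PL, max info at theta = b = -1.32
I_max = a^2 / 4 = 1.98^2 / 4
= 3.9204 / 4
I_max = 0.9801

0.9801
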